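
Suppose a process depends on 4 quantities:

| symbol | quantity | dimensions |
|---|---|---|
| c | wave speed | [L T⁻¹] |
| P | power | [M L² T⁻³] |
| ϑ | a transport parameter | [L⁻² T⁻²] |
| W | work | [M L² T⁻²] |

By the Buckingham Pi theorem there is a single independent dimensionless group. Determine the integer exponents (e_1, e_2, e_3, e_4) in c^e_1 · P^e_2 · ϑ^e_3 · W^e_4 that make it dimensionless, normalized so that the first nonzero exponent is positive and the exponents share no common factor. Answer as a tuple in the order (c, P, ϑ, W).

M: e_1·(0) + e_2·(1) + e_3·(0) + e_4·(1) = 0
L: e_1·(1) + e_2·(2) + e_3·(-2) + e_4·(2) = 0
T: e_1·(-1) + e_2·(-3) + e_3·(-2) + e_4·(-2) = 0
Solving this homogeneous linear system for the smallest-integer solution (first nonzero entry positive) gives (2, -4, 1, 4).

(2, -4, 1, 4)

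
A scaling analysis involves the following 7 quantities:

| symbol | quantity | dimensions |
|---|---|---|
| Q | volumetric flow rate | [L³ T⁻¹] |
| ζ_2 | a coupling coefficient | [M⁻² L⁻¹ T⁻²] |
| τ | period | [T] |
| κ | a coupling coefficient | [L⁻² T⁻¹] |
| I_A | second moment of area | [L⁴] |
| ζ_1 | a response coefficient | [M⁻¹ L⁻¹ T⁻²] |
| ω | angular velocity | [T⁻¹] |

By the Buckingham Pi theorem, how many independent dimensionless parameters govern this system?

4

There are 7 variables and 3 base dimensions (M, L, T).
The dimension matrix has rank 3.
Independent dimensionless groups: 7 − 3 = 4.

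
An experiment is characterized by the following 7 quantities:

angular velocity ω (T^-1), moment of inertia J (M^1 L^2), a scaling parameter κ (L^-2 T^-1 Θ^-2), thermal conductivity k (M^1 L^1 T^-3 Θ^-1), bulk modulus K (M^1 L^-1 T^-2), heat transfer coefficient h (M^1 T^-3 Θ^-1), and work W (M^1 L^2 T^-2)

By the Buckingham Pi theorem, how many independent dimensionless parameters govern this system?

There are 7 variables and 4 base dimensions (M, L, T, Θ).
The dimension matrix has rank 4.
Independent dimensionless groups: 7 − 4 = 3.

3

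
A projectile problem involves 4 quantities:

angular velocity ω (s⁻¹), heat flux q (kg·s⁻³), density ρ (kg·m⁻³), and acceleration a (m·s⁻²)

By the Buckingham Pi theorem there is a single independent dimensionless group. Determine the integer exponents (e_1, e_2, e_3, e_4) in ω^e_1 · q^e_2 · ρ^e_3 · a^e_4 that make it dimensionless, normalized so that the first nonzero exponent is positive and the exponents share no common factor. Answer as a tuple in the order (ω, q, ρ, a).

(3, 1, -1, -3)

M: e_1·(0) + e_2·(1) + e_3·(1) + e_4·(0) = 0
L: e_1·(0) + e_2·(0) + e_3·(-3) + e_4·(1) = 0
T: e_1·(-1) + e_2·(-3) + e_3·(0) + e_4·(-2) = 0
Solving this homogeneous linear system for the smallest-integer solution (first nonzero entry positive) gives (3, 1, -1, -3).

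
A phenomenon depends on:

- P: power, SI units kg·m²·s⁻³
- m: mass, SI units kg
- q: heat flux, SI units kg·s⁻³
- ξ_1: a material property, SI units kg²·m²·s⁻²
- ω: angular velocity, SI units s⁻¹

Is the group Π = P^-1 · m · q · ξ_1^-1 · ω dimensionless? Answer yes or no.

no

Sum the exponent of each base dimension across the product:
  M: −[P]_M + [m]_M + [q]_M − [ξ_1]_M + [ω]_M = −(1) + (1) + (1) − (2) + (0) = -1
  L: −[P]_L + [m]_L + [q]_L − [ξ_1]_L + [ω]_L = −(2) + (0) + (0) − (2) + (0) = -4
  T: −[P]_T + [m]_T + [q]_T − [ξ_1]_T + [ω]_T = −(-3) + (0) + (-3) − (-2) + (-1) = 1
Net dimensions [M⁻¹ L⁻⁴ T] ≠ [1] — not dimensionless.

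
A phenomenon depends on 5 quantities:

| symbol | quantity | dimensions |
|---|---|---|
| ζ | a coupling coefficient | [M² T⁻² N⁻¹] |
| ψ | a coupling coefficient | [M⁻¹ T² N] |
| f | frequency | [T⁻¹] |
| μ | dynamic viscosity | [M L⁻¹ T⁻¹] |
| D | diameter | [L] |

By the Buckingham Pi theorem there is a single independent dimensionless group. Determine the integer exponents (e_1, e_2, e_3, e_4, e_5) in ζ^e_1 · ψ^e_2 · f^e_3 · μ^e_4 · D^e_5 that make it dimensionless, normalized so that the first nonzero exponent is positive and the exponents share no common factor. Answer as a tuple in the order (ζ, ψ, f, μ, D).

M: e_1·(2) + e_2·(-1) + e_3·(0) + e_4·(1) + e_5·(0) = 0
L: e_1·(0) + e_2·(0) + e_3·(0) + e_4·(-1) + e_5·(1) = 0
T: e_1·(-2) + e_2·(2) + e_3·(-1) + e_4·(-1) + e_5·(0) = 0
N: e_1·(-1) + e_2·(1) + e_3·(0) + e_4·(0) + e_5·(0) = 0
Solving this homogeneous linear system for the smallest-integer solution (first nonzero entry positive) gives (1, 1, 1, -1, -1).

(1, 1, 1, -1, -1)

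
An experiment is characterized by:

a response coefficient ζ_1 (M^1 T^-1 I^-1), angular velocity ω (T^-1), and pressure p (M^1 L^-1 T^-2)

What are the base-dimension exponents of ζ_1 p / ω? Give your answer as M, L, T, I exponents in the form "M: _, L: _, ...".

M: 2, L: -1, T: -2, I: -1

Collect each base-dimension exponent across the product:
  M: (1) − (0) + (1) = 2
  L: (0) − (0) + (-1) = -1
  T: (-1) − (-1) + (-2) = -2
  I: (-1) − (0) + (0) = -1
So the dimensions are [M² L⁻¹ T⁻² I⁻¹].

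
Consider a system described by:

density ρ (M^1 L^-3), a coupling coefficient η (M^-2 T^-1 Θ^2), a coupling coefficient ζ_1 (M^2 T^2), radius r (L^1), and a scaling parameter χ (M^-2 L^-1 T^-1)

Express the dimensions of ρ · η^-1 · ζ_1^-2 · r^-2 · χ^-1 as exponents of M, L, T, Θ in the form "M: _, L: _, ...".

M: 1, L: -4, T: -2, Θ: -2

Collect each base-dimension exponent across the product:
  M: (1) − (-2) − 2·(2) − 2·(0) − (-2) = 1
  L: (-3) − (0) − 2·(0) − 2·(1) − (-1) = -4
  T: (0) − (-1) − 2·(2) − 2·(0) − (-1) = -2
  Θ: (0) − (2) − 2·(0) − 2·(0) − (0) = -2
So the dimensions are [M L⁻⁴ T⁻² Θ⁻²].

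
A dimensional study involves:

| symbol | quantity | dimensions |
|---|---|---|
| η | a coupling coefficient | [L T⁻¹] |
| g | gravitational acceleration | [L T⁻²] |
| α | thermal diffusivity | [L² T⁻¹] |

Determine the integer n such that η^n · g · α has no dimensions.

Balance the L exponent: (1)·n from η, plus (1) + (2) = 3 from the rest, must sum to zero.
n + 3 = 0, so n = -3.

-3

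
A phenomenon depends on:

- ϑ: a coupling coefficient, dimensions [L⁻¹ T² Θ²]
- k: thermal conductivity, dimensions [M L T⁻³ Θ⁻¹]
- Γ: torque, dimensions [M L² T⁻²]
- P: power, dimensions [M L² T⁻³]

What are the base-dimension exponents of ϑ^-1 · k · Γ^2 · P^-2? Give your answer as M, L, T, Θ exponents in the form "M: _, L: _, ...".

Collect each base-dimension exponent across the product:
  M: −(0) + (1) + 2·(1) − 2·(1) = 1
  L: −(-1) + (1) + 2·(2) − 2·(2) = 2
  T: −(2) + (-3) + 2·(-2) − 2·(-3) = -3
  Θ: −(2) + (-1) + 2·(0) − 2·(0) = -3
So the dimensions are [M L² T⁻³ Θ⁻³].

M: 1, L: 2, T: -3, Θ: -3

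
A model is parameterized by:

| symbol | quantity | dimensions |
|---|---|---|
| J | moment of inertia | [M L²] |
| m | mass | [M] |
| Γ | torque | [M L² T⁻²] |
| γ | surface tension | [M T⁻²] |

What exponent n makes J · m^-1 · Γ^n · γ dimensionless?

-1

Balance the M exponent: (1)·n from Γ, plus (1) − (1) + (1) = 1 from the rest, must sum to zero.
n + 1 = 0, so n = -1.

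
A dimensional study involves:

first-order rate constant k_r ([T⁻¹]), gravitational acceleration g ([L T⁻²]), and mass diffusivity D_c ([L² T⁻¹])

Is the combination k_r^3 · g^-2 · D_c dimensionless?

Sum the exponent of each base dimension across the product:
  M: 3·[k_r]_M − 2·[g]_M + [D_c]_M = 3·(0) − 2·(0) + (0) = 0
  L: 3·[k_r]_L − 2·[g]_L + [D_c]_L = 3·(0) − 2·(1) + (2) = 0
  T: 3·[k_r]_T − 2·[g]_T + [D_c]_T = 3·(-1) − 2·(-2) + (-1) = 0
All base exponents vanish — dimensionless.

yes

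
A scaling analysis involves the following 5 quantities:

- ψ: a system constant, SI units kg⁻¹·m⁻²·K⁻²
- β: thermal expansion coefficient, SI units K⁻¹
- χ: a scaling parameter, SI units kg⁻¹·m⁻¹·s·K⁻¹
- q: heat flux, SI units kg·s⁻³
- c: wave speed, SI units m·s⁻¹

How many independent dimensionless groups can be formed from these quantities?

1

There are 5 variables and 4 base dimensions (M, L, T, Θ).
The dimension matrix has rank 4.
Independent dimensionless groups: 5 − 4 = 1.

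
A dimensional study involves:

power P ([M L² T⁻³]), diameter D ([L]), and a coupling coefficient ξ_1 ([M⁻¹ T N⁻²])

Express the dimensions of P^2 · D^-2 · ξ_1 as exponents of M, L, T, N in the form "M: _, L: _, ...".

M: 1, L: 2, T: -5, N: -2

Collect each base-dimension exponent across the product:
  M: 2·(1) − 2·(0) + (-1) = 1
  L: 2·(2) − 2·(1) + (0) = 2
  T: 2·(-3) − 2·(0) + (1) = -5
  N: 2·(0) − 2·(0) + (-2) = -2
So the dimensions are [M L² T⁻⁵ N⁻²].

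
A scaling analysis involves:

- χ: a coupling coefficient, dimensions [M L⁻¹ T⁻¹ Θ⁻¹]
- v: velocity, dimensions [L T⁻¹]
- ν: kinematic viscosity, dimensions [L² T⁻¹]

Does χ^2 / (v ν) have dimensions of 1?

no

Sum the exponent of each base dimension across the product:
  M: 2·[χ]_M − [v]_M − [ν]_M = 2·(1) − (0) − (0) = 2
  L: 2·[χ]_L − [v]_L − [ν]_L = 2·(-1) − (1) − (2) = -5
  T: 2·[χ]_T − [v]_T − [ν]_T = 2·(-1) − (-1) − (-1) = 0
  Θ: 2·[χ]_Θ − [v]_Θ − [ν]_Θ = 2·(-1) − (0) − (0) = -2
Net dimensions [M² L⁻⁵ Θ⁻²] ≠ [1] — not dimensionless.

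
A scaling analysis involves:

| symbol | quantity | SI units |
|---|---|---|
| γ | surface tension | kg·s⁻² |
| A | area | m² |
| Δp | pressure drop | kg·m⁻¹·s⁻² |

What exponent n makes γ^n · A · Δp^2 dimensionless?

Balance the M exponent: (1)·n from γ, plus (0) + 2·(1) = 2 from the rest, must sum to zero.
n + 2 = 0, so n = -2.

-2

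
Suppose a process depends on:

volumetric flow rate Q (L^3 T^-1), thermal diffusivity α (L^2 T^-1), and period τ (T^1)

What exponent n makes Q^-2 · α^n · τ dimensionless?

3

Balance the L exponent: (2)·n from α, plus −2·(3) + (0) = -6 from the rest, must sum to zero.
2n − 6 = 0, so n = 3.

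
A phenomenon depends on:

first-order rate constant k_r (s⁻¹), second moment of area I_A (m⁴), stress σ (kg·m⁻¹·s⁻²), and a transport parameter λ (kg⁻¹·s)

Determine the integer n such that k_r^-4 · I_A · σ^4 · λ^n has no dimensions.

Balance the M exponent: (-1)·n from λ, plus −4·(0) + (0) + 4·(1) = 4 from the rest, must sum to zero.
−n + 4 = 0, so n = 4.

4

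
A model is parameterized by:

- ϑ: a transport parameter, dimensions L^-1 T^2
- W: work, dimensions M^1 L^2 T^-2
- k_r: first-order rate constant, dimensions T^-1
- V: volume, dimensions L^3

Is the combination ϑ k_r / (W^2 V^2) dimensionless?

Sum the exponent of each base dimension across the product:
  M: [ϑ]_M − 2·[W]_M + [k_r]_M − 2·[V]_M = (0) − 2·(1) + (0) − 2·(0) = -2
  L: [ϑ]_L − 2·[W]_L + [k_r]_L − 2·[V]_L = (-1) − 2·(2) + (0) − 2·(3) = -11
  T: [ϑ]_T − 2·[W]_T + [k_r]_T − 2·[V]_T = (2) − 2·(-2) + (-1) − 2·(0) = 5
Net dimensions [M⁻² L⁻¹¹ T⁵] ≠ [1] — not dimensionless.

no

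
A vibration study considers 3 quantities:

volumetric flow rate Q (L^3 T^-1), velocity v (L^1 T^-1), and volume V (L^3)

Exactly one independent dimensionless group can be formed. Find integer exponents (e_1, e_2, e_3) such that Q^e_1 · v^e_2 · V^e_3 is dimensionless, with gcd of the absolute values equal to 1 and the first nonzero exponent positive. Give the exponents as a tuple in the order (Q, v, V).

(3, -3, -2)

L: e_1·(3) + e_2·(1) + e_3·(3) = 0
T: e_1·(-1) + e_2·(-1) + e_3·(0) = 0
Solving this homogeneous linear system for the smallest-integer solution (first nonzero entry positive) gives (3, -3, -2).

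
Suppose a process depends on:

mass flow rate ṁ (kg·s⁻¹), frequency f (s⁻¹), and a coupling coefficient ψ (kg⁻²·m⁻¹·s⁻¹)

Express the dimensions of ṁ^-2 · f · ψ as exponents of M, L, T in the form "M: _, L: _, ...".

Collect each base-dimension exponent across the product:
  M: −2·(1) + (0) + (-2) = -4
  L: −2·(0) + (0) + (-1) = -1
  T: −2·(-1) + (-1) + (-1) = 0
So the dimensions are [M⁻⁴ L⁻¹].

M: -4, L: -1, T: 0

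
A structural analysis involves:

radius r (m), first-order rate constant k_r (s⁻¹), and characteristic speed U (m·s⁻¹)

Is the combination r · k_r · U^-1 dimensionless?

Sum the exponent of each base dimension across the product:
  L: [r]_L + [k_r]_L − [U]_L = (1) + (0) − (1) = 0
  T: [r]_T + [k_r]_T − [U]_T = (0) + (-1) − (-1) = 0
All base exponents vanish — dimensionless.

yes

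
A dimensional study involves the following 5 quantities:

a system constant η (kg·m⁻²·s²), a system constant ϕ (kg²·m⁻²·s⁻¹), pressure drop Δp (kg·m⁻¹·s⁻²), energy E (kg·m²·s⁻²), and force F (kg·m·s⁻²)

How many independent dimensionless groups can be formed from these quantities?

2

There are 5 variables and 3 base dimensions (M, L, T).
The dimension matrix has rank 3.
Independent dimensionless groups: 5 − 3 = 2.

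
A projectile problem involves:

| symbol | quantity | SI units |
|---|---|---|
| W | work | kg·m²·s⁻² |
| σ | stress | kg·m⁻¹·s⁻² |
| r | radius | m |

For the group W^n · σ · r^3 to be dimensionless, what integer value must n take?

Balance the M exponent: (1)·n from W, plus (1) + 3·(0) = 1 from the rest, must sum to zero.
n + 1 = 0, so n = -1.

-1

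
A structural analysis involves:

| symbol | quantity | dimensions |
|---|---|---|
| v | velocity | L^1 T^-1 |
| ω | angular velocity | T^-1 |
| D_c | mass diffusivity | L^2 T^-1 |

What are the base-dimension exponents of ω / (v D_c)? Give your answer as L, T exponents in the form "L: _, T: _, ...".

Collect each base-dimension exponent across the product:
  L: −(1) + (0) − (2) = -3
  T: −(-1) + (-1) − (-1) = 1
So the dimensions are [L⁻³ T].

L: -3, T: 1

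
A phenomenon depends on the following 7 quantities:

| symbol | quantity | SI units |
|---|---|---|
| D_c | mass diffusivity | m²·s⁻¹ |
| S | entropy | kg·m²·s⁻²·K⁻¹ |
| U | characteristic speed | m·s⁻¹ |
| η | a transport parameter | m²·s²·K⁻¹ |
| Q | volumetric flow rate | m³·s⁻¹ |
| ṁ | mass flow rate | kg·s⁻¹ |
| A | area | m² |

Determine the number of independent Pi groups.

There are 7 variables and 4 base dimensions (M, L, T, Θ).
The dimension matrix has rank 4.
Independent dimensionless groups: 7 − 4 = 3.

3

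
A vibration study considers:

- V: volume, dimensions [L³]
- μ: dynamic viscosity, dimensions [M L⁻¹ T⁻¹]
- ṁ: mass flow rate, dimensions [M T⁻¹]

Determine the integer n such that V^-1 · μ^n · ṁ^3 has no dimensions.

-3

Balance the M exponent: (1)·n from μ, plus −(0) + 3·(1) = 3 from the rest, must sum to zero.
n + 3 = 0, so n = -3.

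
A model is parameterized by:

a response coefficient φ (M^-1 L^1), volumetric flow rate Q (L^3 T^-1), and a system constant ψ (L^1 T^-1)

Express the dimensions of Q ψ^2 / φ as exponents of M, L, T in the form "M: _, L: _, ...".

Collect each base-dimension exponent across the product:
  M: −(-1) + (0) + 2·(0) = 1
  L: −(1) + (3) + 2·(1) = 4
  T: −(0) + (-1) + 2·(-1) = -3
So the dimensions are [M L⁴ T⁻³].

M: 1, L: 4, T: -3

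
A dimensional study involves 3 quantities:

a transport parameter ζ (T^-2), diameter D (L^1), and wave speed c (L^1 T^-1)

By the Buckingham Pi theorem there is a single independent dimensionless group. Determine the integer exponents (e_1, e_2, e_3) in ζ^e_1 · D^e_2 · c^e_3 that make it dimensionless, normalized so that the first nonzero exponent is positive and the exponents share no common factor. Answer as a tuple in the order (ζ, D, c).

L: e_1·(0) + e_2·(1) + e_3·(1) = 0
T: e_1·(-2) + e_2·(0) + e_3·(-1) = 0
Solving this homogeneous linear system for the smallest-integer solution (first nonzero entry positive) gives (1, 2, -2).

(1, 2, -2)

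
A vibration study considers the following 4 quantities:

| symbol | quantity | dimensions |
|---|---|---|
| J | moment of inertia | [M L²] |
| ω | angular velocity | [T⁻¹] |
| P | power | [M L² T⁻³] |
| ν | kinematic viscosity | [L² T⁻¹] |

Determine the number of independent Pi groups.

1

There are 4 variables and 3 base dimensions (M, L, T).
The dimension matrix has rank 3.
Independent dimensionless groups: 4 − 3 = 1.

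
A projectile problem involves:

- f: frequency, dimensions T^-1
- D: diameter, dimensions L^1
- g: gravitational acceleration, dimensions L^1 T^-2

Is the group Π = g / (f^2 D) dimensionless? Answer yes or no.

Sum the exponent of each base dimension across the product:
  L: −2·[f]_L − [D]_L + [g]_L = −2·(0) − (1) + (1) = 0
  T: −2·[f]_T − [D]_T + [g]_T = −2·(-1) − (0) + (-2) = 0
All base exponents vanish — dimensionless.

yes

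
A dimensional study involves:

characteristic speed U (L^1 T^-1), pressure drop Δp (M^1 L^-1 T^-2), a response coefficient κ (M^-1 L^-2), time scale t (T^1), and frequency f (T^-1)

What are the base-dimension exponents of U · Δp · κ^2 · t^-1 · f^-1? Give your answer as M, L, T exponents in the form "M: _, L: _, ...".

M: -1, L: -4, T: -3

Collect each base-dimension exponent across the product:
  M: (0) + (1) + 2·(-1) − (0) − (0) = -1
  L: (1) + (-1) + 2·(-2) − (0) − (0) = -4
  T: (-1) + (-2) + 2·(0) − (1) − (-1) = -3
So the dimensions are [M⁻¹ L⁻⁴ T⁻³].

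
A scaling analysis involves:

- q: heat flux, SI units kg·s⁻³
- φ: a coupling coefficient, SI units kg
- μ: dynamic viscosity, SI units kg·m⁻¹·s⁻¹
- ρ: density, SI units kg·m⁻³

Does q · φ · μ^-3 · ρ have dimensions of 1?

Sum the exponent of each base dimension across the product:
  M: [q]_M + [φ]_M − 3·[μ]_M + [ρ]_M = (1) + (1) − 3·(1) + (1) = 0
  L: [q]_L + [φ]_L − 3·[μ]_L + [ρ]_L = (0) + (0) − 3·(-1) + (-3) = 0
  T: [q]_T + [φ]_T − 3·[μ]_T + [ρ]_T = (-3) + (0) − 3·(-1) + (0) = 0
All base exponents vanish — dimensionless.

yes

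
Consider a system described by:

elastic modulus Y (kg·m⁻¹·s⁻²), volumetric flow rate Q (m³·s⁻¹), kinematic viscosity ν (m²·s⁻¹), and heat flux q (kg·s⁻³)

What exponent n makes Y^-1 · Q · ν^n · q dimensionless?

Balance the L exponent: (2)·n from ν, plus −(-1) + (3) + (0) = 4 from the rest, must sum to zero.
2n + 4 = 0, so n = -2.

-2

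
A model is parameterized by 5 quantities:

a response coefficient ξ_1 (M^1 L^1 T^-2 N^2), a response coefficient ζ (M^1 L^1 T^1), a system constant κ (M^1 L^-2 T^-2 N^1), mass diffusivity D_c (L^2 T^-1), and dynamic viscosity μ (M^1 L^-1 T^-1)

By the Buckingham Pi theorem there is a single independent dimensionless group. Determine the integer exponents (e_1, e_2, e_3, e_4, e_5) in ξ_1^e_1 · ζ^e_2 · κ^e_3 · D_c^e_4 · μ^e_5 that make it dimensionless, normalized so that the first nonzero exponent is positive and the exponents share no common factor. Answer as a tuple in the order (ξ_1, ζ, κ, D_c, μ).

(1, -1, -2, -1, 2)

M: e_1·(1) + e_2·(1) + e_3·(1) + e_4·(0) + e_5·(1) = 0
L: e_1·(1) + e_2·(1) + e_3·(-2) + e_4·(2) + e_5·(-1) = 0
T: e_1·(-2) + e_2·(1) + e_3·(-2) + e_4·(-1) + e_5·(-1) = 0
N: e_1·(2) + e_2·(0) + e_3·(1) + e_4·(0) + e_5·(0) = 0
Solving this homogeneous linear system for the smallest-integer solution (first nonzero entry positive) gives (1, -1, -2, -1, 2).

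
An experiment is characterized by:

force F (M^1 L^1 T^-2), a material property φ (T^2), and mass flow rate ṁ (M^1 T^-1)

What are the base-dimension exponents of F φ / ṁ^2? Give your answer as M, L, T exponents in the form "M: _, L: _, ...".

M: -1, L: 1, T: 2

Collect each base-dimension exponent across the product:
  M: (1) + (0) − 2·(1) = -1
  L: (1) + (0) − 2·(0) = 1
  T: (-2) + (2) − 2·(-1) = 2
So the dimensions are [M⁻¹ L T²].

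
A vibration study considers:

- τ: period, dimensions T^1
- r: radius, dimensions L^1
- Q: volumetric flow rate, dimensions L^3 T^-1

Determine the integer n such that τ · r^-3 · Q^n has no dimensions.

Balance the L exponent: (3)·n from Q, plus (0) − 3·(1) = -3 from the rest, must sum to zero.
3n − 3 = 0, so n = 1.

1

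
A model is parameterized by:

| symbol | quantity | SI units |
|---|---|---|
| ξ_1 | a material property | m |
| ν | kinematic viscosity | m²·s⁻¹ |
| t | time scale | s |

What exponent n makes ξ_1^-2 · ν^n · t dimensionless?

Balance the L exponent: (2)·n from ν, plus −2·(1) + (0) = -2 from the rest, must sum to zero.
2n − 2 = 0, so n = 1.

1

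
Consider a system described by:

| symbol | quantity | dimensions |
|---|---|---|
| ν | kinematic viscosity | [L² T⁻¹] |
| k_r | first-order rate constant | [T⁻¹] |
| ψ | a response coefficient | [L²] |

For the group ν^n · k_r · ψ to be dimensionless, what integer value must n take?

Balance the L exponent: (2)·n from ν, plus (0) + (2) = 2 from the rest, must sum to zero.
2n + 2 = 0, so n = -1.

-1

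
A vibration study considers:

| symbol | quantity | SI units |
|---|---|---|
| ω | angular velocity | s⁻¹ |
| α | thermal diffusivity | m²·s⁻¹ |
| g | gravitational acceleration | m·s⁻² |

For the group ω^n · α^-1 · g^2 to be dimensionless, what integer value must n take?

-3

Balance the T exponent: (-1)·n from ω, plus −(-1) + 2·(-2) = -3 from the rest, must sum to zero.
−n − 3 = 0, so n = -3.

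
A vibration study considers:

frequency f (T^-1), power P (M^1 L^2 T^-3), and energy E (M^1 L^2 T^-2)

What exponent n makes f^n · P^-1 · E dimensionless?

Balance the T exponent: (-1)·n from f, plus −(-3) + (-2) = 1 from the rest, must sum to zero.
−n + 1 = 0, so n = 1.

1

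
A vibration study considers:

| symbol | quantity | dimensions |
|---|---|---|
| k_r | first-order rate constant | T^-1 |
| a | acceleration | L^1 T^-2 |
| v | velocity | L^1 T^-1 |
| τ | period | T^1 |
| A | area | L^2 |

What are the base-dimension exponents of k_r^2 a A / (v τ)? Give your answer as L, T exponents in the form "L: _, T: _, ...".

Collect each base-dimension exponent across the product:
  L: 2·(0) + (1) − (1) − (0) + (2) = 2
  T: 2·(-1) + (-2) − (-1) − (1) + (0) = -4
So the dimensions are [L² T⁻⁴].

L: 2, T: -4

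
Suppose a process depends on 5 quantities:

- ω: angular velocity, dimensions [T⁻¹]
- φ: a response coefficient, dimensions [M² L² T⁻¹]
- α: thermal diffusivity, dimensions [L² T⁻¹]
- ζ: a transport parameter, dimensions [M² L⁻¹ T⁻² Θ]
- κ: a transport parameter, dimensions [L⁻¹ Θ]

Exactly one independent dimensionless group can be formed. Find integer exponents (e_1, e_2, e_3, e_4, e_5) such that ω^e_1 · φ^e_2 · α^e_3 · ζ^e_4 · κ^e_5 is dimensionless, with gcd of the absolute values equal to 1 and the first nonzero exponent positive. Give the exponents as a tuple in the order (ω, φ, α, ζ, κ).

(2, 1, -1, -1, 1)

M: e_1·(0) + e_2·(2) + e_3·(0) + e_4·(2) + e_5·(0) = 0
L: e_1·(0) + e_2·(2) + e_3·(2) + e_4·(-1) + e_5·(-1) = 0
T: e_1·(-1) + e_2·(-1) + e_3·(-1) + e_4·(-2) + e_5·(0) = 0
Θ: e_1·(0) + e_2·(0) + e_3·(0) + e_4·(1) + e_5·(1) = 0
Solving this homogeneous linear system for the smallest-integer solution (first nonzero entry positive) gives (2, 1, -1, -1, 1).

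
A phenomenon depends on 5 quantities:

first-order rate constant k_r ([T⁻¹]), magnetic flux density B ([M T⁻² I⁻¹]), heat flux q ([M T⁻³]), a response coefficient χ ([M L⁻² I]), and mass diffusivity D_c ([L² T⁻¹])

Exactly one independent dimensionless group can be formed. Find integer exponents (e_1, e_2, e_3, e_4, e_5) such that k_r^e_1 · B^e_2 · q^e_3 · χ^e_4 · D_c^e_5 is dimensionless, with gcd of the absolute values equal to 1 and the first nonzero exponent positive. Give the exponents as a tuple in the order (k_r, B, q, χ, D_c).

(3, 1, -2, 1, 1)

M: e_1·(0) + e_2·(1) + e_3·(1) + e_4·(1) + e_5·(0) = 0
L: e_1·(0) + e_2·(0) + e_3·(0) + e_4·(-2) + e_5·(2) = 0
T: e_1·(-1) + e_2·(-2) + e_3·(-3) + e_4·(0) + e_5·(-1) = 0
I: e_1·(0) + e_2·(-1) + e_3·(0) + e_4·(1) + e_5·(0) = 0
Solving this homogeneous linear system for the smallest-integer solution (first nonzero entry positive) gives (3, 1, -2, 1, 1).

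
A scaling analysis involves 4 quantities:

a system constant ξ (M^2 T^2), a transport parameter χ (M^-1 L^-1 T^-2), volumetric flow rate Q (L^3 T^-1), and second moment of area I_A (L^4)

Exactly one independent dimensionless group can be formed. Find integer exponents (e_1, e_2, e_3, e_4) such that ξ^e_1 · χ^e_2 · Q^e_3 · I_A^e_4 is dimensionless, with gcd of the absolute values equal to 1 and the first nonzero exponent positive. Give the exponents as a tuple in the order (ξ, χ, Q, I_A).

(1, 2, -2, 2)

M: e_1·(2) + e_2·(-1) + e_3·(0) + e_4·(0) = 0
L: e_1·(0) + e_2·(-1) + e_3·(3) + e_4·(4) = 0
T: e_1·(2) + e_2·(-2) + e_3·(-1) + e_4·(0) = 0
Solving this homogeneous linear system for the smallest-integer solution (first nonzero entry positive) gives (1, 2, -2, 2).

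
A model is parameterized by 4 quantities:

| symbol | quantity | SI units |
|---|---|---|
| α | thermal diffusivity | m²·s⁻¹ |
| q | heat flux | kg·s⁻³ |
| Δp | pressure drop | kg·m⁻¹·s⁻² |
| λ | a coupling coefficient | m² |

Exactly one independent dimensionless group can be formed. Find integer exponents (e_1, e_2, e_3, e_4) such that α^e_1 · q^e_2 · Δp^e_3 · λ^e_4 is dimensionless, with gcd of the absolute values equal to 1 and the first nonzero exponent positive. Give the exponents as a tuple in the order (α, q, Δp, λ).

(2, -2, 2, -1)

M: e_1·(0) + e_2·(1) + e_3·(1) + e_4·(0) = 0
L: e_1·(2) + e_2·(0) + e_3·(-1) + e_4·(2) = 0
T: e_1·(-1) + e_2·(-3) + e_3·(-2) + e_4·(0) = 0
Solving this homogeneous linear system for the smallest-integer solution (first nonzero entry positive) gives (2, -2, 2, -1).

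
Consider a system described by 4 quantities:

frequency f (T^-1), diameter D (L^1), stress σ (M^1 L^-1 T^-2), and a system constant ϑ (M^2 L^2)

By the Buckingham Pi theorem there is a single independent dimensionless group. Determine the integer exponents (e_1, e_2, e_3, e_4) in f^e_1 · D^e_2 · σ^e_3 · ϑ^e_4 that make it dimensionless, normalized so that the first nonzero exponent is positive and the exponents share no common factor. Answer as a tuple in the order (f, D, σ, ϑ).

M: e_1·(0) + e_2·(0) + e_3·(1) + e_4·(2) = 0
L: e_1·(0) + e_2·(1) + e_3·(-1) + e_4·(2) = 0
T: e_1·(-1) + e_2·(0) + e_3·(-2) + e_4·(0) = 0
Solving this homogeneous linear system for the smallest-integer solution (first nonzero entry positive) gives (4, -4, -2, 1).

(4, -4, -2, 1)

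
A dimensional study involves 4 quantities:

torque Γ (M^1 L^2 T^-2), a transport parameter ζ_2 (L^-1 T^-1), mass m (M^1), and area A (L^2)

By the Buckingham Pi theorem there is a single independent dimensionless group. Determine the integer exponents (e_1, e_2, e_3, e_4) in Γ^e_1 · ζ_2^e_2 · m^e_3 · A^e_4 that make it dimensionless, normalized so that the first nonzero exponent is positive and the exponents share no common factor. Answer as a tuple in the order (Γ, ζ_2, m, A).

(1, -2, -1, -2)

M: e_1·(1) + e_2·(0) + e_3·(1) + e_4·(0) = 0
L: e_1·(2) + e_2·(-1) + e_3·(0) + e_4·(2) = 0
T: e_1·(-2) + e_2·(-1) + e_3·(0) + e_4·(0) = 0
Solving this homogeneous linear system for the smallest-integer solution (first nonzero entry positive) gives (1, -2, -1, -2).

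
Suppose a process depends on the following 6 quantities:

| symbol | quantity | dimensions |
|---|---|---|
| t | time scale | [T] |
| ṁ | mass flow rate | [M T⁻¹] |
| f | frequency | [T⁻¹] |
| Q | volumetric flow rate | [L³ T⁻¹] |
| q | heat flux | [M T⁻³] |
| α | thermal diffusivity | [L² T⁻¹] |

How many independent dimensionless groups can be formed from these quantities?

There are 6 variables and 3 base dimensions (M, L, T).
The dimension matrix has rank 3.
Independent dimensionless groups: 6 − 3 = 3.

3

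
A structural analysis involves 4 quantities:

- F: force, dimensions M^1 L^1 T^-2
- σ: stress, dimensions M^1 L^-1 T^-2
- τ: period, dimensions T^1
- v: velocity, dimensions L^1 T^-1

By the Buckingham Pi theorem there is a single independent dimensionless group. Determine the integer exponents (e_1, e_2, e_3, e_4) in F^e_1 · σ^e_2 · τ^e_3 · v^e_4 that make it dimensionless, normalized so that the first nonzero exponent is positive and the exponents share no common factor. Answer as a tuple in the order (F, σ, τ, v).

M: e_1·(1) + e_2·(1) + e_3·(0) + e_4·(0) = 0
L: e_1·(1) + e_2·(-1) + e_3·(0) + e_4·(1) = 0
T: e_1·(-2) + e_2·(-2) + e_3·(1) + e_4·(-1) = 0
Solving this homogeneous linear system for the smallest-integer solution (first nonzero entry positive) gives (1, -1, -2, -2).

(1, -1, -2, -2)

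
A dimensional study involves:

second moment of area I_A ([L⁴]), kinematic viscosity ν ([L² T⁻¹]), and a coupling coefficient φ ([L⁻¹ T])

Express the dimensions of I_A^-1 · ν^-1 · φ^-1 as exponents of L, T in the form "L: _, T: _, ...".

Collect each base-dimension exponent across the product:
  L: −(4) − (2) − (-1) = -5
  T: −(0) − (-1) − (1) = 0
So the dimensions are [L⁻⁵].

L: -5, T: 0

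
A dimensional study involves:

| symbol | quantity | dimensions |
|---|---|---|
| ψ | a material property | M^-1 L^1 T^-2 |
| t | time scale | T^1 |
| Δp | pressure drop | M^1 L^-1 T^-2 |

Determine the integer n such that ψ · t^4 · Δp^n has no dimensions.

1

Balance the M exponent: (1)·n from Δp, plus (-1) + 4·(0) = -1 from the rest, must sum to zero.
n − 1 = 0, so n = 1.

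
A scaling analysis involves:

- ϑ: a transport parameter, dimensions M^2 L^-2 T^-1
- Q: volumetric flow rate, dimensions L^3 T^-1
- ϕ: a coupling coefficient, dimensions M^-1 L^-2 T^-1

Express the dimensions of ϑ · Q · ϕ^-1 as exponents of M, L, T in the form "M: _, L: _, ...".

M: 3, L: 3, T: -1

Collect each base-dimension exponent across the product:
  M: (2) + (0) − (-1) = 3
  L: (-2) + (3) − (-2) = 3
  T: (-1) + (-1) − (-1) = -1
So the dimensions are [M³ L³ T⁻¹].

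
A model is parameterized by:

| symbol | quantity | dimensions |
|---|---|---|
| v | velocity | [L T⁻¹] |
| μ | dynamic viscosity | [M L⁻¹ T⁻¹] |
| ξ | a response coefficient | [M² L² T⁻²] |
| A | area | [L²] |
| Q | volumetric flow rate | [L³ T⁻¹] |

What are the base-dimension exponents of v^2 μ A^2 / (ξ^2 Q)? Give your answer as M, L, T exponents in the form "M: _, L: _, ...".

M: -3, L: -2, T: 2

Collect each base-dimension exponent across the product:
  M: 2·(0) + (1) − 2·(2) + 2·(0) − (0) = -3
  L: 2·(1) + (-1) − 2·(2) + 2·(2) − (3) = -2
  T: 2·(-1) + (-1) − 2·(-2) + 2·(0) − (-1) = 2
So the dimensions are [M⁻³ L⁻² T²].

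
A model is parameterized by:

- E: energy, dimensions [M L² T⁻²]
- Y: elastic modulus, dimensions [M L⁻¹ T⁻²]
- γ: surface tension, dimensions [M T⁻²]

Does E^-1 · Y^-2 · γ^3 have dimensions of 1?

Sum the exponent of each base dimension across the product:
  M: −[E]_M − 2·[Y]_M + 3·[γ]_M = −(1) − 2·(1) + 3·(1) = 0
  L: −[E]_L − 2·[Y]_L + 3·[γ]_L = −(2) − 2·(-1) + 3·(0) = 0
  T: −[E]_T − 2·[Y]_T + 3·[γ]_T = −(-2) − 2·(-2) + 3·(-2) = 0
All base exponents vanish — dimensionless.

yes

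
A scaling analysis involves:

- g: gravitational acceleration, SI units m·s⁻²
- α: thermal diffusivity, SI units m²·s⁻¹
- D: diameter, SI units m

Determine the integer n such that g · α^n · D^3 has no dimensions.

Balance the L exponent: (2)·n from α, plus (1) + 3·(1) = 4 from the rest, must sum to zero.
2n + 4 = 0, so n = -2.

-2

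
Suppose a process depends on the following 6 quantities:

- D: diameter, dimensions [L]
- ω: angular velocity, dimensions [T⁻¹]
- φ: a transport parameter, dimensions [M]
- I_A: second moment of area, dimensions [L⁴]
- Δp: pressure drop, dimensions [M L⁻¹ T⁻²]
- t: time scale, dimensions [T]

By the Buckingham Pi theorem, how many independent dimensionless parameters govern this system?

3

There are 6 variables and 3 base dimensions (M, L, T).
The dimension matrix has rank 3.
Independent dimensionless groups: 6 − 3 = 3.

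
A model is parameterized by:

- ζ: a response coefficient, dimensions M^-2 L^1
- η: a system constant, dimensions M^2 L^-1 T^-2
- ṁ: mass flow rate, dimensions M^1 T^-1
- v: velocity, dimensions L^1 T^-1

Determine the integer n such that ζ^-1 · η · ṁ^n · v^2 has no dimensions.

-4

Balance the M exponent: (1)·n from ṁ, plus −(-2) + (2) + 2·(0) = 4 from the rest, must sum to zero.
n + 4 = 0, so n = -4.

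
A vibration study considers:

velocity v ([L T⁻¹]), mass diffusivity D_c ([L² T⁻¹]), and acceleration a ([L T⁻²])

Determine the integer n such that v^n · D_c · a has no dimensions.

-3

Balance the L exponent: (1)·n from v, plus (2) + (1) = 3 from the rest, must sum to zero.
n + 3 = 0, so n = -3.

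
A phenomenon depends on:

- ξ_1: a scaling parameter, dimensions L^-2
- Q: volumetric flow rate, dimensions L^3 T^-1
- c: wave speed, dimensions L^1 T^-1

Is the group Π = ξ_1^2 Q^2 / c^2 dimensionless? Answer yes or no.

yes

Sum the exponent of each base dimension across the product:
  L: 2·[ξ_1]_L + 2·[Q]_L − 2·[c]_L = 2·(-2) + 2·(3) − 2·(1) = 0
  T: 2·[ξ_1]_T + 2·[Q]_T − 2·[c]_T = 2·(0) + 2·(-1) − 2·(-1) = 0
All base exponents vanish — dimensionless.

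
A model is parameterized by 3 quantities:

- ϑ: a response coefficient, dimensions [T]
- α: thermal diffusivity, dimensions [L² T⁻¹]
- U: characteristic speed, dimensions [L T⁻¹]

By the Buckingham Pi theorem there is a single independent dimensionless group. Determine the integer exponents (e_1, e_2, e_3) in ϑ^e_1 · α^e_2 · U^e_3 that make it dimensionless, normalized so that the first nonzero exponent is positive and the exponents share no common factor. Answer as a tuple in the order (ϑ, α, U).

(1, -1, 2)

L: e_1·(0) + e_2·(2) + e_3·(1) = 0
T: e_1·(1) + e_2·(-1) + e_3·(-1) = 0
Solving this homogeneous linear system for the smallest-integer solution (first nonzero entry positive) gives (1, -1, 2).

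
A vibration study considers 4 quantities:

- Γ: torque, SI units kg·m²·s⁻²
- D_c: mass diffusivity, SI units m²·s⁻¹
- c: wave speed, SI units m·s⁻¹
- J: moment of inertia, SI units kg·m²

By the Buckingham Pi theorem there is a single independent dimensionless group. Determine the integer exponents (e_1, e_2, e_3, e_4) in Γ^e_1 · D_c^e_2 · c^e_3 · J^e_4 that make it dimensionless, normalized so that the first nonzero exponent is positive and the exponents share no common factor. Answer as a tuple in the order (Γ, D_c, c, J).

M: e_1·(1) + e_2·(0) + e_3·(0) + e_4·(1) = 0
L: e_1·(2) + e_2·(2) + e_3·(1) + e_4·(2) = 0
T: e_1·(-2) + e_2·(-1) + e_3·(-1) + e_4·(0) = 0
Solving this homogeneous linear system for the smallest-integer solution (first nonzero entry positive) gives (1, 2, -4, -1).

(1, 2, -4, -1)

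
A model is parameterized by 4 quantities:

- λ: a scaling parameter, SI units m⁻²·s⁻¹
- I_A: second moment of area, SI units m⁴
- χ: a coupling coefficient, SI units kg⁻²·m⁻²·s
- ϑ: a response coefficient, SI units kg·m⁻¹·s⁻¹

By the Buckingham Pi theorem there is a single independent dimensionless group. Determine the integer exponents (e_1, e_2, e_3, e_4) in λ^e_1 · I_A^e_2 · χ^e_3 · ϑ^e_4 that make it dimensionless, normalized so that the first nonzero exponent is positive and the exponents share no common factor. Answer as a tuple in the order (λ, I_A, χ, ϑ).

(2, -1, -2, -4)

M: e_1·(0) + e_2·(0) + e_3·(-2) + e_4·(1) = 0
L: e_1·(-2) + e_2·(4) + e_3·(-2) + e_4·(-1) = 0
T: e_1·(-1) + e_2·(0) + e_3·(1) + e_4·(-1) = 0
Solving this homogeneous linear system for the smallest-integer solution (first nonzero entry positive) gives (2, -1, -2, -4).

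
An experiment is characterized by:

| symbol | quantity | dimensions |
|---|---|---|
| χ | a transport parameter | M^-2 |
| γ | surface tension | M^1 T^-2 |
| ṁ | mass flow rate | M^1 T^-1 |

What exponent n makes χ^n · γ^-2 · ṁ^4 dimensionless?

1

Balance the M exponent: (-2)·n from χ, plus −2·(1) + 4·(1) = 2 from the rest, must sum to zero.
-2n + 2 = 0, so n = 1.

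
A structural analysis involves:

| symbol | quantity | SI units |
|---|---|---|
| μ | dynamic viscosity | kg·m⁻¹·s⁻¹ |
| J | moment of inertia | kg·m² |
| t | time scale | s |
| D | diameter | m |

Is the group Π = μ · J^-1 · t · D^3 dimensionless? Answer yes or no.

yes

Sum the exponent of each base dimension across the product:
  M: [μ]_M − [J]_M + [t]_M + 3·[D]_M = (1) − (1) + (0) + 3·(0) = 0
  L: [μ]_L − [J]_L + [t]_L + 3·[D]_L = (-1) − (2) + (0) + 3·(1) = 0
  T: [μ]_T − [J]_T + [t]_T + 3·[D]_T = (-1) − (0) + (1) + 3·(0) = 0
All base exponents vanish — dimensionless.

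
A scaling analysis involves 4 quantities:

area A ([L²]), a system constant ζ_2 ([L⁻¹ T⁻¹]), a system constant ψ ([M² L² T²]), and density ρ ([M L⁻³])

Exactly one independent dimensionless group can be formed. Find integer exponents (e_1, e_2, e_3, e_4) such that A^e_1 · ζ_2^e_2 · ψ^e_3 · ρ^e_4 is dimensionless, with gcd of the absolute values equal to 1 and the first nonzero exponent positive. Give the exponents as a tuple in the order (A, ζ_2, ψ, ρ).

M: e_1·(0) + e_2·(0) + e_3·(2) + e_4·(1) = 0
L: e_1·(2) + e_2·(-1) + e_3·(2) + e_4·(-3) = 0
T: e_1·(0) + e_2·(-1) + e_3·(2) + e_4·(0) = 0
Solving this homogeneous linear system for the smallest-integer solution (first nonzero entry positive) gives (3, -2, -1, 2).

(3, -2, -1, 2)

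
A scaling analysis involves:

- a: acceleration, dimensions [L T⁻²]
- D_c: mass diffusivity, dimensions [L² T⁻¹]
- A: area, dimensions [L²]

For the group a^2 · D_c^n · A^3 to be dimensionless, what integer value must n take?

-4

Balance the L exponent: (2)·n from D_c, plus 2·(1) + 3·(2) = 8 from the rest, must sum to zero.
2n + 8 = 0, so n = -4.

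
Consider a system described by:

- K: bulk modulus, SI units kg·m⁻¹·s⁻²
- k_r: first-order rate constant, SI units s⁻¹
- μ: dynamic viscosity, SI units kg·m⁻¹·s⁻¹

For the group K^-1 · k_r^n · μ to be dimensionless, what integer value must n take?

1

Balance the T exponent: (-1)·n from k_r, plus −(-2) + (-1) = 1 from the rest, must sum to zero.
−n + 1 = 0, so n = 1.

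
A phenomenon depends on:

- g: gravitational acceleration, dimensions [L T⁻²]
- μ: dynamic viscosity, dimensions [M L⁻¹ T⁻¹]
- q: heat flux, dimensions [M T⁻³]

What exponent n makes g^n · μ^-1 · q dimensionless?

-1

Balance the L exponent: (1)·n from g, plus −(-1) + (0) = 1 from the rest, must sum to zero.
n + 1 = 0, so n = -1.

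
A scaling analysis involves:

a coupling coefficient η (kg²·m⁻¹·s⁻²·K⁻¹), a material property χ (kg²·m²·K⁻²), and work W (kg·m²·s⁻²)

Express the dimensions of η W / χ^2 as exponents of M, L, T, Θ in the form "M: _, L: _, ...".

Collect each base-dimension exponent across the product:
  M: (2) − 2·(2) + (1) = -1
  L: (-1) − 2·(2) + (2) = -3
  T: (-2) − 2·(0) + (-2) = -4
  Θ: (-1) − 2·(-2) + (0) = 3
So the dimensions are [M⁻¹ L⁻³ T⁻⁴ Θ³].

M: -1, L: -3, T: -4, Θ: 3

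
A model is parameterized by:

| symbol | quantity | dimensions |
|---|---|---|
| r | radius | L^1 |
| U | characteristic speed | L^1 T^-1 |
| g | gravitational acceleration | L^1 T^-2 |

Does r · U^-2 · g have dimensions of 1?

yes

Sum the exponent of each base dimension across the product:
  M: [r]_M − 2·[U]_M + [g]_M = (0) − 2·(0) + (0) = 0
  L: [r]_L − 2·[U]_L + [g]_L = (1) − 2·(1) + (1) = 0
  T: [r]_T − 2·[U]_T + [g]_T = (0) − 2·(-1) + (-2) = 0
All base exponents vanish — dimensionless.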